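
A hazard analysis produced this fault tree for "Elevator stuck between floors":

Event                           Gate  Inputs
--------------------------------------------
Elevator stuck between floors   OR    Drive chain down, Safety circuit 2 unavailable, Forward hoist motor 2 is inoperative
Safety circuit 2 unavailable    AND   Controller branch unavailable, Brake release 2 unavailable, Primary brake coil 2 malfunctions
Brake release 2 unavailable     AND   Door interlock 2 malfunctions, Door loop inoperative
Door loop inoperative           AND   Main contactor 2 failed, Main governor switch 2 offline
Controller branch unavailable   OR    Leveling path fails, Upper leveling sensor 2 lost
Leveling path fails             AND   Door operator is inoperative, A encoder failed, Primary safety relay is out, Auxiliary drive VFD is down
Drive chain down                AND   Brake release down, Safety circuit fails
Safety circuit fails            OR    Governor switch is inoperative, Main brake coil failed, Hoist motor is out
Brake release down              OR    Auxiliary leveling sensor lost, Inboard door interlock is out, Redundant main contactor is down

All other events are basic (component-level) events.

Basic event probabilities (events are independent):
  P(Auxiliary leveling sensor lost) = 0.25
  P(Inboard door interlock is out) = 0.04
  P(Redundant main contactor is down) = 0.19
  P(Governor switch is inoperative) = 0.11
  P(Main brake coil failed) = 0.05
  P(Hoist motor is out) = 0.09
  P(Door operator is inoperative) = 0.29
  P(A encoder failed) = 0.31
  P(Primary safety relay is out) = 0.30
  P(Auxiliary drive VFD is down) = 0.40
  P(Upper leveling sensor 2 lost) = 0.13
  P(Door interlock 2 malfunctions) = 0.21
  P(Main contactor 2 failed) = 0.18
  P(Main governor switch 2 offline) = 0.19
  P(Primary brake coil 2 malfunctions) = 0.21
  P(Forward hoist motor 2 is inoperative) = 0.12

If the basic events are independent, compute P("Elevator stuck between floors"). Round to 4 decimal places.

0.2047

P(Brake release down) [OR] = 1 − (1−0.25) × (1−0.04) × (1−0.19) = 0.416800
P(Safety circuit fails) [OR] = 1 − (1−0.11) × (1−0.05) × (1−0.09) = 0.230595
P(Drive chain down) [AND] = 0.416800 × 0.230595 = 0.096112
P(Leveling path fails) [AND] = 0.29 × 0.31 × 0.30 × 0.40 = 0.010788
P(Controller branch unavailable) [OR] = 1 − (1−0.010788) × (1−0.13) = 0.139386
P(Door loop inoperative) [AND] = 0.18 × 0.19 = 0.034200
P(Brake release 2 unavailable) [AND] = 0.21 × 0.034200 = 0.007182
P(Safety circuit 2 unavailable) [AND] = 0.139386 × 0.007182 × 0.21 = 0.000210
P(Elevator stuck between floors) [OR] = 1 − (1−0.096112) × (1−0.000210) × (1−0.12) = 0.204746
Rounded to 4 decimal places: P(Elevator stuck between floors) ≈ 0.2047.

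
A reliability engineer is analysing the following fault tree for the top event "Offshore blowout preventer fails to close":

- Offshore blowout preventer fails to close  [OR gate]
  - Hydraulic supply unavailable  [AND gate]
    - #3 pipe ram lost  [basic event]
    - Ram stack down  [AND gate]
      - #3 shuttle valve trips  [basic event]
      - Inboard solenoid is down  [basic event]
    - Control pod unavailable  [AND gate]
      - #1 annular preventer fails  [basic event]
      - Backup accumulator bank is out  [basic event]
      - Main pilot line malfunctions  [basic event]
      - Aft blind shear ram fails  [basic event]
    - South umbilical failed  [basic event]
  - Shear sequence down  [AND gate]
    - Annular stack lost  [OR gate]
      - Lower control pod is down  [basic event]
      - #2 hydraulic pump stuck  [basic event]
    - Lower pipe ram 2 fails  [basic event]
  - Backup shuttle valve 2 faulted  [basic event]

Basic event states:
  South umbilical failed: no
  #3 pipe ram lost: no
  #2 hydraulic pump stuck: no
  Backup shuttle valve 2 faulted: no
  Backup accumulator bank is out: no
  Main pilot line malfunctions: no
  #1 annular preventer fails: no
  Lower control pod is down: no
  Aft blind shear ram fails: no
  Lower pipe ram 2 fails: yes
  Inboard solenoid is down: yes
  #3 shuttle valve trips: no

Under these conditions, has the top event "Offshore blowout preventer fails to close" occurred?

Ram stack down [AND]: #3 shuttle valve trips=not, Inboard solenoid is down=occurs → not all inputs occur → does not occur.
Control pod unavailable [AND]: #1 annular preventer fails=not, Backup accumulator bank is out=not, Main pilot line malfunctions=not, Aft blind shear ram fails=not → not all inputs occur → does not occur.
Hydraulic supply unavailable [AND]: #3 pipe ram lost=not, Ram stack down=not, Control pod unavailable=not, South umbilical failed=not → not all inputs occur → does not occur.
Annular stack lost [OR]: Lower control pod is down=not, #2 hydraulic pump stuck=not → no input occurs → does not occur.
Shear sequence down [AND]: Annular stack lost=not, Lower pipe ram 2 fails=occurs → not all inputs occur → does not occur.
Offshore blowout preventer fails to close [OR]: Hydraulic supply unavailable=not, Shear sequence down=not, Backup shuttle valve 2 faulted=not → no input occurs → does not occur.

No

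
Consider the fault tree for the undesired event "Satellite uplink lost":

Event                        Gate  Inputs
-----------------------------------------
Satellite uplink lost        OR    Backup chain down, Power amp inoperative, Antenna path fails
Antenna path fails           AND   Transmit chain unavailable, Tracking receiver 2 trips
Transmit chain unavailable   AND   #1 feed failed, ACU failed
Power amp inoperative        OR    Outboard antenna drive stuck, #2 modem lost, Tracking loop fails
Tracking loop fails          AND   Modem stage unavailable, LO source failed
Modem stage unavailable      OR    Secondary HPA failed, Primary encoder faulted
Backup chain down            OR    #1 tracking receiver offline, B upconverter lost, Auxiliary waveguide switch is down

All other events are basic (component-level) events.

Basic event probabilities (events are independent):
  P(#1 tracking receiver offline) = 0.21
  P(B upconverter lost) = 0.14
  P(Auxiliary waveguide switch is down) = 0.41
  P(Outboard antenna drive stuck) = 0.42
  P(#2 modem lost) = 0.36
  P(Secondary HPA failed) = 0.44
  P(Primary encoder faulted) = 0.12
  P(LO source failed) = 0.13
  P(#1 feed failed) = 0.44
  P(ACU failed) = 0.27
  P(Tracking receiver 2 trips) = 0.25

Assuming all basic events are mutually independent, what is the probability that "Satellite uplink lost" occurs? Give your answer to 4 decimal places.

0.8651

P(Backup chain down) [OR] = 1 − (1−0.21) × (1−0.14) × (1−0.41) = 0.599154
P(Modem stage unavailable) [OR] = 1 − (1−0.44) × (1−0.12) = 0.507200
P(Tracking loop fails) [AND] = 0.507200 × 0.13 = 0.065936
P(Power amp inoperative) [OR] = 1 − (1−0.42) × (1−0.36) × (1−0.065936) = 0.653275
P(Transmit chain unavailable) [AND] = 0.44 × 0.27 = 0.118800
P(Antenna path fails) [AND] = 0.118800 × 0.25 = 0.029700
P(Satellite uplink lost) [OR] = 1 − (1−0.599154) × (1−0.653275) × (1−0.029700) = 0.865144
Rounded to 4 decimal places: P(Satellite uplink lost) ≈ 0.8651.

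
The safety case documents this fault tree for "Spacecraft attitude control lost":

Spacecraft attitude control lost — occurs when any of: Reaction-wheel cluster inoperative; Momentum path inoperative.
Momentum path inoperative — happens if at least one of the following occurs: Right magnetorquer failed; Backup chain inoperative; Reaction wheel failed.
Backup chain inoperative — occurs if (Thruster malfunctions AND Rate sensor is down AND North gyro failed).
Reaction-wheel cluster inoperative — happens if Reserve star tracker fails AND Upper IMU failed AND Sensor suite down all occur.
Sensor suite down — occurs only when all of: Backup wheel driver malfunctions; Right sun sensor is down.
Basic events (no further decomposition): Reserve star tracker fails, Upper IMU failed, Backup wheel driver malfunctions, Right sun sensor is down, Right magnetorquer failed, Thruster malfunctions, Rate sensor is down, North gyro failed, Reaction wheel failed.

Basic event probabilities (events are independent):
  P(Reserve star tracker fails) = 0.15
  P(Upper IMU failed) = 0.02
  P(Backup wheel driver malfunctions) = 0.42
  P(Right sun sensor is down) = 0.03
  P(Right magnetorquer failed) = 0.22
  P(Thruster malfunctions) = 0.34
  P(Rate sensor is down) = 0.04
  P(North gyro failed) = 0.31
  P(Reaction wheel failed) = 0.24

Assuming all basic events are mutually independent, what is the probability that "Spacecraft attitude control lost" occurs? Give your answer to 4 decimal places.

P(Sensor suite down) [AND] = 0.42 × 0.03 = 0.012600
P(Reaction-wheel cluster inoperative) [AND] = 0.15 × 0.02 × 0.012600 = 0.000038
P(Backup chain inoperative) [AND] = 0.34 × 0.04 × 0.31 = 0.004216
P(Momentum path inoperative) [OR] = 1 − (1−0.22) × (1−0.004216) × (1−0.24) = 0.409699
P(Spacecraft attitude control lost) [OR] = 1 − (1−0.000038) × (1−0.409699) = 0.409721
Rounded to 4 decimal places: P(Spacecraft attitude control lost) ≈ 0.4097.

0.4097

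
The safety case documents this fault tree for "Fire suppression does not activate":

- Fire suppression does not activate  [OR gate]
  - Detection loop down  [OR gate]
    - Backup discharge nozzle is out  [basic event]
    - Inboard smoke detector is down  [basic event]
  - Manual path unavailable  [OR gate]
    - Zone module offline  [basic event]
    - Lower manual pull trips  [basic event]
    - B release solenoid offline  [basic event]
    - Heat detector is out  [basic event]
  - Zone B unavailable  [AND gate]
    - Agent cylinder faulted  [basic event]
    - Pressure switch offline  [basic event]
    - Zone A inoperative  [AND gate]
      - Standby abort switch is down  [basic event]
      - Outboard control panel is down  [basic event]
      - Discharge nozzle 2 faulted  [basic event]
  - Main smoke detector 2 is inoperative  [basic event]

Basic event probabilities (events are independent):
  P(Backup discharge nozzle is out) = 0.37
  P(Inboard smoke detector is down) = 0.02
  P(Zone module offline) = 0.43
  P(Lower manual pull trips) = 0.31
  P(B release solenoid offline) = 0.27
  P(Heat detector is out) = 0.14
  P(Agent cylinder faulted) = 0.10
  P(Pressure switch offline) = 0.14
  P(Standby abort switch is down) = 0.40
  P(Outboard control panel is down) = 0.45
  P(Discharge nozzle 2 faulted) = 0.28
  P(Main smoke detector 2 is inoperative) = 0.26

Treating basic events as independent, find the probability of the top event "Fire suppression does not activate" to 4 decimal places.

0.8873

P(Detection loop down) [OR] = 1 − (1−0.37) × (1−0.02) = 0.382600
P(Manual path unavailable) [OR] = 1 − (1−0.43) × (1−0.31) × (1−0.27) × (1−0.14) = 0.753086
P(Zone A inoperative) [AND] = 0.40 × 0.45 × 0.28 = 0.050400
P(Zone B unavailable) [AND] = 0.10 × 0.14 × 0.050400 = 0.000706
P(Fire suppression does not activate) [OR] = 1 − (1−0.382600) × (1−0.753086) × (1−0.000706) × (1−0.26) = 0.887271
Rounded to 4 decimal places: P(Fire suppression does not activate) ≈ 0.8873.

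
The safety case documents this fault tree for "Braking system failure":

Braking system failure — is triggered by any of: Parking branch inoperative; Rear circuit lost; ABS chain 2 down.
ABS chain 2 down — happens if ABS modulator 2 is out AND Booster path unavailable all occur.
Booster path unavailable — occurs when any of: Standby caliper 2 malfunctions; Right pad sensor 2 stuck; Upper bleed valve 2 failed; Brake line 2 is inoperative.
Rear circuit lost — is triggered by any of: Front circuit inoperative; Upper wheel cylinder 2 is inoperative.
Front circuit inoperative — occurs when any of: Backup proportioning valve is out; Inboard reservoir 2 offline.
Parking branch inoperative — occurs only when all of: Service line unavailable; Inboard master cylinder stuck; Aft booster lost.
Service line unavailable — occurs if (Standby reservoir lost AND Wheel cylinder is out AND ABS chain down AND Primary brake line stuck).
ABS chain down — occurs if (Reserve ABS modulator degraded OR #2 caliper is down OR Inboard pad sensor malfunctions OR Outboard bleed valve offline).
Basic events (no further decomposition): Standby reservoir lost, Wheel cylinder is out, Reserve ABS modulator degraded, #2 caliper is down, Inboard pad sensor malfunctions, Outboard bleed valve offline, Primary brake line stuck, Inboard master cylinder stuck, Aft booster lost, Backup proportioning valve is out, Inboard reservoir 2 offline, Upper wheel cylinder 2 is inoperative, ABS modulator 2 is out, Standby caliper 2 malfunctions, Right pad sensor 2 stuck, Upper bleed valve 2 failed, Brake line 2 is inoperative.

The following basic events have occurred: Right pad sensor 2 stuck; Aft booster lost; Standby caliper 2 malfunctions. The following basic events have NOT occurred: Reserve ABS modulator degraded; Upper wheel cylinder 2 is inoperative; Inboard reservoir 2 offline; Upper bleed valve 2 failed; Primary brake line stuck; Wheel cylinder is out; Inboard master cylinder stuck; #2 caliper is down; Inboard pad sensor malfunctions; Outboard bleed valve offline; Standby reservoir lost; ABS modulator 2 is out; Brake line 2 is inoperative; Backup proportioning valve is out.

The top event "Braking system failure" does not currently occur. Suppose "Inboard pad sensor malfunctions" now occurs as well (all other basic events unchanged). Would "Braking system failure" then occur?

Counterfactual: set "Inboard pad sensor malfunctions" to occurred.
ABS chain down [OR]: Reserve ABS modulator degraded=not, #2 caliper is down=not, Inboard pad sensor malfunctions=occurs, Outboard bleed valve offline=not → at least one input occurs → occurs.
Service line unavailable [AND]: Standby reservoir lost=not, Wheel cylinder is out=not, ABS chain down=occurs, Primary brake line stuck=not → not all inputs occur → does not occur.
Parking branch inoperative [AND]: Service line unavailable=not, Inboard master cylinder stuck=not, Aft booster lost=occurs → not all inputs occur → does not occur.
Front circuit inoperative [OR]: Backup proportioning valve is out=not, Inboard reservoir 2 offline=not → no input occurs → does not occur.
Rear circuit lost [OR]: Front circuit inoperative=not, Upper wheel cylinder 2 is inoperative=not → no input occurs → does not occur.
Booster path unavailable [OR]: Standby caliper 2 malfunctions=occurs, Right pad sensor 2 stuck=occurs, Upper bleed valve 2 failed=not, Brake line 2 is inoperative=not → at least one input occurs → occurs.
ABS chain 2 down [AND]: ABS modulator 2 is out=not, Booster path unavailable=occurs → not all inputs occur → does not occur.
Braking system failure [OR]: Parking branch inoperative=not, Rear circuit lost=not, ABS chain 2 down=not → no input occurs → does not occur.

No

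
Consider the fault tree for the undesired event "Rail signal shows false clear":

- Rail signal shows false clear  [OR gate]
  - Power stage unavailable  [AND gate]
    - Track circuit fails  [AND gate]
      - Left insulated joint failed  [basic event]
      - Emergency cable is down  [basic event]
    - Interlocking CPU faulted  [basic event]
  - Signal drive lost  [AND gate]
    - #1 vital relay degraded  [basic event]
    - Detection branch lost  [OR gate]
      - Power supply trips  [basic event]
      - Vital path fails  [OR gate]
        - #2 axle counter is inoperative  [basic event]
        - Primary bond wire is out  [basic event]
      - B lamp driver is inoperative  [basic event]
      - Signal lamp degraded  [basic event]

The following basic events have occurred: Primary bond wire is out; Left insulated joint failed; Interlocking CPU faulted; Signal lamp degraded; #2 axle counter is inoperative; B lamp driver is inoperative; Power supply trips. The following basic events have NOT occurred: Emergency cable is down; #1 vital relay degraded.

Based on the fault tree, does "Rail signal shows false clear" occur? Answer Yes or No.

Track circuit fails [AND]: Left insulated joint failed=occurs, Emergency cable is down=not → not all inputs occur → does not occur.
Power stage unavailable [AND]: Track circuit fails=not, Interlocking CPU faulted=occurs → not all inputs occur → does not occur.
Vital path fails [OR]: #2 axle counter is inoperative=occurs, Primary bond wire is out=occurs → at least one input occurs → occurs.
Detection branch lost [OR]: Power supply trips=occurs, Vital path fails=occurs, B lamp driver is inoperative=occurs, Signal lamp degraded=occurs → at least one input occurs → occurs.
Signal drive lost [AND]: #1 vital relay degraded=not, Detection branch lost=occurs → not all inputs occur → does not occur.
Rail signal shows false clear [OR]: Power stage unavailable=not, Signal drive lost=not → no input occurs → does not occur.

No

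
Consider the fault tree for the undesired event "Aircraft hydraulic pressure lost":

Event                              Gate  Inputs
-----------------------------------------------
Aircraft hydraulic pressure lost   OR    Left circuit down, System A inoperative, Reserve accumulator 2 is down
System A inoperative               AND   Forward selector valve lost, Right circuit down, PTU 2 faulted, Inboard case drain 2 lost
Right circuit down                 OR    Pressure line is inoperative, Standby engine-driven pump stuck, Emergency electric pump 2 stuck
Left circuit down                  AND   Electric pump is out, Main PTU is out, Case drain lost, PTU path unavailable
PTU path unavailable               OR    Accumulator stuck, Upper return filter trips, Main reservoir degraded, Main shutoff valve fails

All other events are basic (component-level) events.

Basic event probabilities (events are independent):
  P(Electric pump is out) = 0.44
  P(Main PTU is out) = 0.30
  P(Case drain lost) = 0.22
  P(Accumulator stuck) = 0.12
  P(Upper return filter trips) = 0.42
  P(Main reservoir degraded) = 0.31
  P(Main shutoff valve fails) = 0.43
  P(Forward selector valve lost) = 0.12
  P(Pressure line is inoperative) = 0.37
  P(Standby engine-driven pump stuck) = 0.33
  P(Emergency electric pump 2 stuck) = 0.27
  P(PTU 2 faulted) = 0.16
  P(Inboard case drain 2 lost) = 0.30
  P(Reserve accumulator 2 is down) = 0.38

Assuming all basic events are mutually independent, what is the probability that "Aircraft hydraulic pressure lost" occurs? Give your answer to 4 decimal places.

P(PTU path unavailable) [OR] = 1 − (1−0.12) × (1−0.42) × (1−0.31) × (1−0.43) = 0.799260
P(Left circuit down) [AND] = 0.44 × 0.30 × 0.22 × 0.799260 = 0.023211
P(Right circuit down) [OR] = 1 − (1−0.37) × (1−0.33) × (1−0.27) = 0.691867
P(System A inoperative) [AND] = 0.12 × 0.691867 × 0.16 × 0.30 = 0.003985
P(Aircraft hydraulic pressure lost) [OR] = 1 − (1−0.023211) × (1−0.003985) × (1−0.38) = 0.396804
Rounded to 4 decimal places: P(Aircraft hydraulic pressure lost) ≈ 0.3968.

0.3968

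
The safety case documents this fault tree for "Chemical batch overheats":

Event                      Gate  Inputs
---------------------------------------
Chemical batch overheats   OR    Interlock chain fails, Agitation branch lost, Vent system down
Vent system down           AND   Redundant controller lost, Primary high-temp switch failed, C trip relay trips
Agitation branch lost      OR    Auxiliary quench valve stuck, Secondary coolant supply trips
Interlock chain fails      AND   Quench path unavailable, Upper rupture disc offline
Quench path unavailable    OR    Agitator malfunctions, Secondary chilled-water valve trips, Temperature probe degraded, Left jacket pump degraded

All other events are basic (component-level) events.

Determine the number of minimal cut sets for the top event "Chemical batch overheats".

7

Quench path unavailable [OR]: union of children's cut sets → 4 cut set(s).
Interlock chain fails [AND]: one cut set from each child combined → 4 × 1 = 4 cut set(s).
Agitation branch lost [OR]: union of children's cut sets → 2 cut set(s).
Vent system down [AND]: one cut set from each child combined → 1 × 1 × 1 = 1 cut set(s).
Chemical batch overheats [OR]: union of children's cut sets → 7 cut set(s).
Minimal cut sets: {Agitator malfunctions, Upper rupture disc offline}; {Secondary chilled-water valve trips, Upper rupture disc offline}; {Temperature probe degraded, Upper rupture disc offline}; {Left jacket pump degraded, Upper rupture disc offline}; {Auxiliary quench valve stuck}; {Secondary coolant supply trips}; {C trip relay trips, Primary high-temp switch failed, Redundant controller lost}.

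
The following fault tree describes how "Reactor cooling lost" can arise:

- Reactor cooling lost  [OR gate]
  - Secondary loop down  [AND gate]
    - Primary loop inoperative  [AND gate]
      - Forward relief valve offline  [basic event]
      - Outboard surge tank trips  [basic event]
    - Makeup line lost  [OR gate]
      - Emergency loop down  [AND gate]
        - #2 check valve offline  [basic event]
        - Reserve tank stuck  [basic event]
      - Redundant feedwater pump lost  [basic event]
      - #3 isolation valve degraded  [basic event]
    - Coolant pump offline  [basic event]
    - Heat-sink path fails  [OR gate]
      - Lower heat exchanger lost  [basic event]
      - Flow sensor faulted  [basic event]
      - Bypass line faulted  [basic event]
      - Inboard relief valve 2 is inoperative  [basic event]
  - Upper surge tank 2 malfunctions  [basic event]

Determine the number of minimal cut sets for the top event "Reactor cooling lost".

13

Primary loop inoperative [AND]: one cut set from each child combined → 1 × 1 = 1 cut set(s).
Emergency loop down [AND]: one cut set from each child combined → 1 × 1 = 1 cut set(s).
Makeup line lost [OR]: union of children's cut sets → 3 cut set(s).
Heat-sink path fails [OR]: union of children's cut sets → 4 cut set(s).
Secondary loop down [AND]: one cut set from each child combined → 1 × 3 × 1 × 4 = 12 cut set(s).
Reactor cooling lost [OR]: union of children's cut sets → 13 cut set(s).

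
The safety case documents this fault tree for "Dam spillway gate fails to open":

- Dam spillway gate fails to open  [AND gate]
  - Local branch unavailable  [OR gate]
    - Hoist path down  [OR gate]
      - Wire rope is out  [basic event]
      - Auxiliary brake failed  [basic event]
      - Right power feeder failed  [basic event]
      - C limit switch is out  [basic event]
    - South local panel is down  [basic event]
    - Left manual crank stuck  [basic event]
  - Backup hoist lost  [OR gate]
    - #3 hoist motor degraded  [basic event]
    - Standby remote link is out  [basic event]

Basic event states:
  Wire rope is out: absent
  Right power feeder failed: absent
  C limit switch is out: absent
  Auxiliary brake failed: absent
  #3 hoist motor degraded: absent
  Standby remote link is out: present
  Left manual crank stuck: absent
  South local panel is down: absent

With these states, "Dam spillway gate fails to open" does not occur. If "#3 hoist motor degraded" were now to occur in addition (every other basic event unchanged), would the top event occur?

Counterfactual: set "#3 hoist motor degraded" to occurred.
Hoist path down [OR]: Wire rope is out=not, Auxiliary brake failed=not, Right power feeder failed=not, C limit switch is out=not → no input occurs → does not occur.
Local branch unavailable [OR]: Hoist path down=not, South local panel is down=not, Left manual crank stuck=not → no input occurs → does not occur.
Backup hoist lost [OR]: #3 hoist motor degraded=occurs, Standby remote link is out=occurs → at least one input occurs → occurs.
Dam spillway gate fails to open [AND]: Local branch unavailable=not, Backup hoist lost=occurs → not all inputs occur → does not occur.

No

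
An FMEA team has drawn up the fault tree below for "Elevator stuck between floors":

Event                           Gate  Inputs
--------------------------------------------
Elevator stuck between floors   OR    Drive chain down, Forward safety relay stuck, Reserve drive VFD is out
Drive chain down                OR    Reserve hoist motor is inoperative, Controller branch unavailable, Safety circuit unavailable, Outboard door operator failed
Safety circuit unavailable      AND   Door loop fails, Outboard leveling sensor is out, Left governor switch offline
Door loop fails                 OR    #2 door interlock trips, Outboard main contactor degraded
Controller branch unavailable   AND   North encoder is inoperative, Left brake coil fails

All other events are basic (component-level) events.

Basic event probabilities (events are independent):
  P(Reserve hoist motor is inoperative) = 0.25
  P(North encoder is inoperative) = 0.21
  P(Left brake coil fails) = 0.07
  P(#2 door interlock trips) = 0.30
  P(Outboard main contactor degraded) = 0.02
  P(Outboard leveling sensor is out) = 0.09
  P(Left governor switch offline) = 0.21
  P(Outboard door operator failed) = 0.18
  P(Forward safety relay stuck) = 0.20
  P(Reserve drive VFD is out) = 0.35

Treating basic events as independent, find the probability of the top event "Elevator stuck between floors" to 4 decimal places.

P(Controller branch unavailable) [AND] = 0.21 × 0.07 = 0.014700
P(Door loop fails) [OR] = 1 − (1−0.30) × (1−0.02) = 0.314000
P(Safety circuit unavailable) [AND] = 0.314000 × 0.09 × 0.21 = 0.005935
P(Drive chain down) [OR] = 1 − (1−0.25) × (1−0.014700) × (1−0.005935) × (1−0.18) = 0.397637
P(Elevator stuck between floors) [OR] = 1 − (1−0.397637) × (1−0.20) × (1−0.35) = 0.686771
Rounded to 4 decimal places: P(Elevator stuck between floors) ≈ 0.6868.

0.6868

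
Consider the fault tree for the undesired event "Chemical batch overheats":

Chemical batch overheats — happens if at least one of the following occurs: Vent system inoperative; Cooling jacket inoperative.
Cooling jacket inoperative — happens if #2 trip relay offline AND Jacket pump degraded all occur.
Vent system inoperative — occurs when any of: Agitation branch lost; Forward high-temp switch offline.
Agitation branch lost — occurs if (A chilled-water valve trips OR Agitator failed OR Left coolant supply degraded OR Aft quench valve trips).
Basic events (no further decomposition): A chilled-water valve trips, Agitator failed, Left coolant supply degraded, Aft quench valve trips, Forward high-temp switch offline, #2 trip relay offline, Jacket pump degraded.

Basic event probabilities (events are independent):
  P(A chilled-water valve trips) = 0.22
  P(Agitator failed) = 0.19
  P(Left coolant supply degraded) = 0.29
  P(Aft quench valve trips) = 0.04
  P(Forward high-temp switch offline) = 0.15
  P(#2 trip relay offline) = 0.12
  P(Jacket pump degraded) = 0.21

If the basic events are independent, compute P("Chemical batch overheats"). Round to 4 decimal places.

0.6432

P(Agitation branch lost) [OR] = 1 − (1−0.22) × (1−0.19) × (1−0.29) × (1−0.04) = 0.569365
P(Vent system inoperative) [OR] = 1 − (1−0.569365) × (1−0.15) = 0.633960
P(Cooling jacket inoperative) [AND] = 0.12 × 0.21 = 0.025200
P(Chemical batch overheats) [OR] = 1 − (1−0.633960) × (1−0.025200) = 0.643184
Rounded to 4 decimal places: P(Chemical batch overheats) ≈ 0.6432.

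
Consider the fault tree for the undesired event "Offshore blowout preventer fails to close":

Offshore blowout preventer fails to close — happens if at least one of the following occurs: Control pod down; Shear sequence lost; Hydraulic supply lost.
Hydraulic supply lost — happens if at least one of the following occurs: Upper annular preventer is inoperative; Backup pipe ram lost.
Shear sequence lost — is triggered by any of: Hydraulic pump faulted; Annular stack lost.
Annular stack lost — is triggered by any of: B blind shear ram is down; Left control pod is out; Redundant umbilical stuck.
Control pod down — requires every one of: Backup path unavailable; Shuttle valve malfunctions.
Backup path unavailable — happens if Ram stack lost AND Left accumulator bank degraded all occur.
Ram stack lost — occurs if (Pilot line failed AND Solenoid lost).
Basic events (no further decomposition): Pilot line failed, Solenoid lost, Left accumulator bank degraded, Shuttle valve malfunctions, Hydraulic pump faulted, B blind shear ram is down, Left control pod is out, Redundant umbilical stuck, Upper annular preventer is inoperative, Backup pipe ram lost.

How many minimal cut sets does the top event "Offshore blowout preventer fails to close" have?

7

Ram stack lost [AND]: one cut set from each child combined → 1 × 1 = 1 cut set(s).
Backup path unavailable [AND]: one cut set from each child combined → 1 × 1 = 1 cut set(s).
Control pod down [AND]: one cut set from each child combined → 1 × 1 = 1 cut set(s).
Annular stack lost [OR]: union of children's cut sets → 3 cut set(s).
Shear sequence lost [OR]: union of children's cut sets → 4 cut set(s).
Hydraulic supply lost [OR]: union of children's cut sets → 2 cut set(s).
Offshore blowout preventer fails to close [OR]: union of children's cut sets → 7 cut set(s).
Minimal cut sets: {Left accumulator bank degraded, Pilot line failed, Shuttle valve malfunctions, Solenoid lost}; {Hydraulic pump faulted}; {B blind shear ram is down}; {Left control pod is out}; {Redundant umbilical stuck}; {Upper annular preventer is inoperative}; {Backup pipe ram lost}.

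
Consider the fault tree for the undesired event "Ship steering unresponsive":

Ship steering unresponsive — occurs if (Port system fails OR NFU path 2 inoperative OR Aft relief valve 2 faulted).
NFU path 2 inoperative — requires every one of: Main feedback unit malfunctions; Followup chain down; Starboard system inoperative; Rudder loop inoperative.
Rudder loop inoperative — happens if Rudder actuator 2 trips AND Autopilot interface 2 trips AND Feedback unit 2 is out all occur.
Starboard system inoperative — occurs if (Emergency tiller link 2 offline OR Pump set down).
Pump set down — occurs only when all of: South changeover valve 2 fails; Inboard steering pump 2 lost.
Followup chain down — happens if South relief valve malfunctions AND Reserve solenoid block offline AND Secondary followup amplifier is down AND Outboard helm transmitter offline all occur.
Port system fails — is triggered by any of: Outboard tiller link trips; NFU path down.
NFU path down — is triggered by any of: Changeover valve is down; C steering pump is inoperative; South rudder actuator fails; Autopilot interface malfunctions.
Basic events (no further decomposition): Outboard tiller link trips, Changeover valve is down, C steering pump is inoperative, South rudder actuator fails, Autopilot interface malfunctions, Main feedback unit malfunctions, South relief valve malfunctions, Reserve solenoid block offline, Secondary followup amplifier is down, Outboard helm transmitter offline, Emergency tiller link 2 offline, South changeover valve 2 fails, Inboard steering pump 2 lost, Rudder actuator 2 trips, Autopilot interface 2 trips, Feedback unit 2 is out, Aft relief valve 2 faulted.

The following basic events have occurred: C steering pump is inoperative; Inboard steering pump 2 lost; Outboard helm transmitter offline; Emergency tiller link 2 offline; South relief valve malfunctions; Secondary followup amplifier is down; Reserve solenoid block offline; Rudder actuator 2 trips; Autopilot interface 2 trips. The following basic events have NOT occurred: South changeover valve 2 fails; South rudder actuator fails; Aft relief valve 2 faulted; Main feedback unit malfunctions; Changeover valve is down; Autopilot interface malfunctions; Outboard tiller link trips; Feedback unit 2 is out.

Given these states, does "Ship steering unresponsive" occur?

Yes

NFU path down [OR]: Changeover valve is down=not, C steering pump is inoperative=occurs, South rudder actuator fails=not, Autopilot interface malfunctions=not → at least one input occurs → occurs.
Port system fails [OR]: Outboard tiller link trips=not, NFU path down=occurs → at least one input occurs → occurs.
Followup chain down [AND]: South relief valve malfunctions=occurs, Reserve solenoid block offline=occurs, Secondary followup amplifier is down=occurs, Outboard helm transmitter offline=occurs → all inputs occur → occurs.
Pump set down [AND]: South changeover valve 2 fails=not, Inboard steering pump 2 lost=occurs → not all inputs occur → does not occur.
Starboard system inoperative [OR]: Emergency tiller link 2 offline=occurs, Pump set down=not → at least one input occurs → occurs.
Rudder loop inoperative [AND]: Rudder actuator 2 trips=occurs, Autopilot interface 2 trips=occurs, Feedback unit 2 is out=not → not all inputs occur → does not occur.
NFU path 2 inoperative [AND]: Main feedback unit malfunctions=not, Followup chain down=occurs, Starboard system inoperative=occurs, Rudder loop inoperative=not → not all inputs occur → does not occur.
Ship steering unresponsive [OR]: Port system fails=occurs, NFU path 2 inoperative=not, Aft relief valve 2 faulted=not → at least one input occurs → occurs.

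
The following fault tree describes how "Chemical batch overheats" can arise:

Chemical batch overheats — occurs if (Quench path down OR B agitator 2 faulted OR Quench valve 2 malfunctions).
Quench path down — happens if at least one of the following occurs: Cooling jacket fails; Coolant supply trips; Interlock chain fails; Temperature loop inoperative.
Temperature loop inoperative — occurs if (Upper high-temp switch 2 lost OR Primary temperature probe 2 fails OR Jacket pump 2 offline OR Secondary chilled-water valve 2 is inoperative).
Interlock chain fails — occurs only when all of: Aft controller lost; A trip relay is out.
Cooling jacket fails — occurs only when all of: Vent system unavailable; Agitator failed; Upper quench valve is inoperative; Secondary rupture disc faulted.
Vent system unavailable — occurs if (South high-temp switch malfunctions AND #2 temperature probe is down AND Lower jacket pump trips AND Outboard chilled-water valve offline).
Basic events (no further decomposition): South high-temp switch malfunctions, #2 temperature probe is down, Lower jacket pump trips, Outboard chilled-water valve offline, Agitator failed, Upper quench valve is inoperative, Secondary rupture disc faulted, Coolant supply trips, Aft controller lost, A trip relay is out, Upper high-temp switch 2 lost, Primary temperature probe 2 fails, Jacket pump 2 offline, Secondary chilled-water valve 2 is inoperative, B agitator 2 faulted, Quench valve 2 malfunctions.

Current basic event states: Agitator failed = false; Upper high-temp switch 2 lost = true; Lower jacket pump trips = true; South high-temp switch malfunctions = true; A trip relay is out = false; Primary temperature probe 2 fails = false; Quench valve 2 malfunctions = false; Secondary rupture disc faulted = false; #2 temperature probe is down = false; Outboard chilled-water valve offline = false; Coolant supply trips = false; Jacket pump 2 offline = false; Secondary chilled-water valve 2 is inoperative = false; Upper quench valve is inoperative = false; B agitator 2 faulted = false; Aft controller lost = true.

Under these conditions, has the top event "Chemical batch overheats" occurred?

Vent system unavailable [AND]: South high-temp switch malfunctions=occurs, #2 temperature probe is down=not, Lower jacket pump trips=occurs, Outboard chilled-water valve offline=not → not all inputs occur → does not occur.
Cooling jacket fails [AND]: Vent system unavailable=not, Agitator failed=not, Upper quench valve is inoperative=not, Secondary rupture disc faulted=not → not all inputs occur → does not occur.
Interlock chain fails [AND]: Aft controller lost=occurs, A trip relay is out=not → not all inputs occur → does not occur.
Temperature loop inoperative [OR]: Upper high-temp switch 2 lost=occurs, Primary temperature probe 2 fails=not, Jacket pump 2 offline=not, Secondary chilled-water valve 2 is inoperative=not → at least one input occurs → occurs.
Quench path down [OR]: Cooling jacket fails=not, Coolant supply trips=not, Interlock chain fails=not, Temperature loop inoperative=occurs → at least one input occurs → occurs.
Chemical batch overheats [OR]: Quench path down=occurs, B agitator 2 faulted=not, Quench valve 2 malfunctions=not → at least one input occurs → occurs.

Yes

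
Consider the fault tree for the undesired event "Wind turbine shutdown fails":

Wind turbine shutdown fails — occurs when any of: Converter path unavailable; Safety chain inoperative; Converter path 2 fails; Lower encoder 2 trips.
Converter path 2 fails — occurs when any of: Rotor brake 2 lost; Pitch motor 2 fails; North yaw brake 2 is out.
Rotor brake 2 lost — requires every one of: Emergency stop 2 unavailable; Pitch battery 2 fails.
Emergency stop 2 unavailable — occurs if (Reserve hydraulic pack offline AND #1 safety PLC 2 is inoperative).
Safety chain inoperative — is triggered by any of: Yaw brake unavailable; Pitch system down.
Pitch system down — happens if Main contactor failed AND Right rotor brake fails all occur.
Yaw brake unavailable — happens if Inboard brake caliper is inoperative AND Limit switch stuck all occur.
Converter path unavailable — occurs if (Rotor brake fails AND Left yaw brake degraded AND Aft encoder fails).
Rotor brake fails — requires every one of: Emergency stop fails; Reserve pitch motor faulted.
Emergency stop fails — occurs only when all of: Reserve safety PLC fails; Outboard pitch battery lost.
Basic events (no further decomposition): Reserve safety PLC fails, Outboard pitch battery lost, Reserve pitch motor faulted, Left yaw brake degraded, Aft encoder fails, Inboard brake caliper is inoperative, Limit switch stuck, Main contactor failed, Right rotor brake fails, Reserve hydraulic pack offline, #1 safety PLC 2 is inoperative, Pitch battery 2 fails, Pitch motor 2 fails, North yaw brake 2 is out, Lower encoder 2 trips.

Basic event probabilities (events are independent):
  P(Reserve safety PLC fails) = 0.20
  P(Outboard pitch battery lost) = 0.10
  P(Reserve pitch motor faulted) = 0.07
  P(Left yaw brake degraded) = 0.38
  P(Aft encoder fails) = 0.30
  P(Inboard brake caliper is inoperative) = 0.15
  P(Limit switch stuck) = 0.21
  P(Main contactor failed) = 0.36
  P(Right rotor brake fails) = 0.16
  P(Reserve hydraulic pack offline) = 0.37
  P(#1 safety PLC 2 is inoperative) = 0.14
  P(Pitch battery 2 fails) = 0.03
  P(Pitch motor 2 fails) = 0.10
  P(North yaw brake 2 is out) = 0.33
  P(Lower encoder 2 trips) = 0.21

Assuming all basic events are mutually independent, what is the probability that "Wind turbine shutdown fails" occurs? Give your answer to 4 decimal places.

0.5660

P(Emergency stop fails) [AND] = 0.20 × 0.10 = 0.020000
P(Rotor brake fails) [AND] = 0.020000 × 0.07 = 0.001400
P(Converter path unavailable) [AND] = 0.001400 × 0.38 × 0.30 = 0.000160
P(Yaw brake unavailable) [AND] = 0.15 × 0.21 = 0.031500
P(Pitch system down) [AND] = 0.36 × 0.16 = 0.057600
P(Safety chain inoperative) [OR] = 1 − (1−0.031500) × (1−0.057600) = 0.087286
P(Emergency stop 2 unavailable) [AND] = 0.37 × 0.14 = 0.051800
P(Rotor brake 2 lost) [AND] = 0.051800 × 0.03 = 0.001554
P(Converter path 2 fails) [OR] = 1 − (1−0.001554) × (1−0.10) × (1−0.33) = 0.397937
P(Wind turbine shutdown fails) [OR] = 1 − (1−0.000160) × (1−0.087286) × (1−0.397937) × (1−0.21) = 0.565956
Rounded to 4 decimal places: P(Wind turbine shutdown fails) ≈ 0.5660.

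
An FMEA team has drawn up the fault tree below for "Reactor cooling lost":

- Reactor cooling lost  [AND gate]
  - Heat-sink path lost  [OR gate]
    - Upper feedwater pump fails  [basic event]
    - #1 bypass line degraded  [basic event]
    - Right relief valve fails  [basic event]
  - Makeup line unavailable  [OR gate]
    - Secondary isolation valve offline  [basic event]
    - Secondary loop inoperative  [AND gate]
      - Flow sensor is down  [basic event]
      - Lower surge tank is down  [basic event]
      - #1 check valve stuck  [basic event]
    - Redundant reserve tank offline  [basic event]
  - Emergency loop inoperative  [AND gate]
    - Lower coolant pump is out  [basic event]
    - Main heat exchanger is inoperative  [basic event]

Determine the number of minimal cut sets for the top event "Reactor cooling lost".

9

Heat-sink path lost [OR]: union of children's cut sets → 3 cut set(s).
Secondary loop inoperative [AND]: one cut set from each child combined → 1 × 1 × 1 = 1 cut set(s).
Makeup line unavailable [OR]: union of children's cut sets → 3 cut set(s).
Emergency loop inoperative [AND]: one cut set from each child combined → 1 × 1 = 1 cut set(s).
Reactor cooling lost [AND]: one cut set from each child combined → 3 × 3 × 1 = 9 cut set(s).
Minimal cut sets: {Lower coolant pump is out, Main heat exchanger is inoperative, Secondary isolation valve offline, Upper feedwater pump fails}; {#1 check valve stuck, Flow sensor is down, Lower coolant pump is out, Lower surge tank is down, Main heat exchanger is inoperative, Upper feedwater pump fails}; {Lower coolant pump is out, Main heat exchanger is inoperative, Redundant reserve tank offline, Upper feedwater pump fails}; {#1 bypass line degraded, Lower coolant pump is out, Main heat exchanger is inoperative, Secondary isolation valve offline}; {#1 bypass line degraded, #1 check valve stuck, Flow sensor is down, Lower coolant pump is out, Lower surge tank is down, Main heat exchanger is inoperative}; {#1 bypass line degraded, Lower coolant pump is out, Main heat exchanger is inoperative, Redundant reserve tank offline}; {Lower coolant pump is out, Main heat exchanger is inoperative, Right relief valve fails, Secondary isolation valve offline}; {#1 check valve stuck, Flow sensor is down, Lower coolant pump is out, Lower surge tank is down, Main heat exchanger is inoperative, Right relief valve fails}; {Lower coolant pump is out, Main heat exchanger is inoperative, Redundant reserve tank offline, Right relief valve fails}.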